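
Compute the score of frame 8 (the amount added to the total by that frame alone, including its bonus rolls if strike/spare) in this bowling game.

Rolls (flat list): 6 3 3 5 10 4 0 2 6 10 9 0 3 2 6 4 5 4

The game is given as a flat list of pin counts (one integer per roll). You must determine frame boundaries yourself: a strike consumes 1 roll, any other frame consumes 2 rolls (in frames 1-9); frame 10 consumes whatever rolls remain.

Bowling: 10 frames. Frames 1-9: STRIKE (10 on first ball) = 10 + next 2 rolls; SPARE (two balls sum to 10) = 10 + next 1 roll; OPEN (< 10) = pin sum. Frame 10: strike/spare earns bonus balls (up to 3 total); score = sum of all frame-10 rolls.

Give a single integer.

Answer: 5

Derivation:
Frame 1: OPEN (6+3=9). Cumulative: 9
Frame 2: OPEN (3+5=8). Cumulative: 17
Frame 3: STRIKE. 10 + next two rolls (4+0) = 14. Cumulative: 31
Frame 4: OPEN (4+0=4). Cumulative: 35
Frame 5: OPEN (2+6=8). Cumulative: 43
Frame 6: STRIKE. 10 + next two rolls (9+0) = 19. Cumulative: 62
Frame 7: OPEN (9+0=9). Cumulative: 71
Frame 8: OPEN (3+2=5). Cumulative: 76
Frame 9: SPARE (6+4=10). 10 + next roll (5) = 15. Cumulative: 91
Frame 10: OPEN. Sum of all frame-10 rolls (5+4) = 9. Cumulative: 100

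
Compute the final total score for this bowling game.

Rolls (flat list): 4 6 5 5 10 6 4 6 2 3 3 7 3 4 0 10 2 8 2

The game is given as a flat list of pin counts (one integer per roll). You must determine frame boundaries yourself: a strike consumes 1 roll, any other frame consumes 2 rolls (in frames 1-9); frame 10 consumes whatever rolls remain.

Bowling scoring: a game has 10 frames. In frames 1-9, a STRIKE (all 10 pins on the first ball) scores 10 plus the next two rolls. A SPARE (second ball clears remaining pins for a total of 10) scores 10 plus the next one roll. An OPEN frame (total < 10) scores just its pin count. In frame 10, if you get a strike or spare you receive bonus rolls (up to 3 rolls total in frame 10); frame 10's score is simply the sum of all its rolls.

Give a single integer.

Frame 1: SPARE (4+6=10). 10 + next roll (5) = 15. Cumulative: 15
Frame 2: SPARE (5+5=10). 10 + next roll (10) = 20. Cumulative: 35
Frame 3: STRIKE. 10 + next two rolls (6+4) = 20. Cumulative: 55
Frame 4: SPARE (6+4=10). 10 + next roll (6) = 16. Cumulative: 71
Frame 5: OPEN (6+2=8). Cumulative: 79
Frame 6: OPEN (3+3=6). Cumulative: 85
Frame 7: SPARE (7+3=10). 10 + next roll (4) = 14. Cumulative: 99
Frame 8: OPEN (4+0=4). Cumulative: 103
Frame 9: STRIKE. 10 + next two rolls (2+8) = 20. Cumulative: 123
Frame 10: SPARE. Sum of all frame-10 rolls (2+8+2) = 12. Cumulative: 135

Answer: 135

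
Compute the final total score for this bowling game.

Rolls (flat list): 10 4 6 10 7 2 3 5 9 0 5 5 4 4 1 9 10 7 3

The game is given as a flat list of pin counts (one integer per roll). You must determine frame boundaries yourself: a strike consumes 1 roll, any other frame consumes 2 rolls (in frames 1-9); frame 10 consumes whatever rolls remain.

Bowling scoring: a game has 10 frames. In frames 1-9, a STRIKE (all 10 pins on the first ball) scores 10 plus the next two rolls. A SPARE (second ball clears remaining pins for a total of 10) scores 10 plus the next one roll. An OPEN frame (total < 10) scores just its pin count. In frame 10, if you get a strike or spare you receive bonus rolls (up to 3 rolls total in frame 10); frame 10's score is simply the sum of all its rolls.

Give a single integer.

Frame 1: STRIKE. 10 + next two rolls (4+6) = 20. Cumulative: 20
Frame 2: SPARE (4+6=10). 10 + next roll (10) = 20. Cumulative: 40
Frame 3: STRIKE. 10 + next two rolls (7+2) = 19. Cumulative: 59
Frame 4: OPEN (7+2=9). Cumulative: 68
Frame 5: OPEN (3+5=8). Cumulative: 76
Frame 6: OPEN (9+0=9). Cumulative: 85
Frame 7: SPARE (5+5=10). 10 + next roll (4) = 14. Cumulative: 99
Frame 8: OPEN (4+4=8). Cumulative: 107
Frame 9: SPARE (1+9=10). 10 + next roll (10) = 20. Cumulative: 127
Frame 10: STRIKE. Sum of all frame-10 rolls (10+7+3) = 20. Cumulative: 147

Answer: 147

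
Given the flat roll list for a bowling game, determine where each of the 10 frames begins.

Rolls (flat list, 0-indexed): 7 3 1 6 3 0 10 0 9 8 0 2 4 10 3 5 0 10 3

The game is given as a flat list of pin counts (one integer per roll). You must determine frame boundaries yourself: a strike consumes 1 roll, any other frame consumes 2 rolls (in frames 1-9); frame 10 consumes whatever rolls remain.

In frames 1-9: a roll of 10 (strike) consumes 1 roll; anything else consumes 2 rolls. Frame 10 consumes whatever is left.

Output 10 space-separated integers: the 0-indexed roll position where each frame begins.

Answer: 0 2 4 6 7 9 11 13 14 16

Derivation:
Frame 1 starts at roll index 0: rolls=7,3 (sum=10), consumes 2 rolls
Frame 2 starts at roll index 2: rolls=1,6 (sum=7), consumes 2 rolls
Frame 3 starts at roll index 4: rolls=3,0 (sum=3), consumes 2 rolls
Frame 4 starts at roll index 6: roll=10 (strike), consumes 1 roll
Frame 5 starts at roll index 7: rolls=0,9 (sum=9), consumes 2 rolls
Frame 6 starts at roll index 9: rolls=8,0 (sum=8), consumes 2 rolls
Frame 7 starts at roll index 11: rolls=2,4 (sum=6), consumes 2 rolls
Frame 8 starts at roll index 13: roll=10 (strike), consumes 1 roll
Frame 9 starts at roll index 14: rolls=3,5 (sum=8), consumes 2 rolls
Frame 10 starts at roll index 16: 3 remaining rolls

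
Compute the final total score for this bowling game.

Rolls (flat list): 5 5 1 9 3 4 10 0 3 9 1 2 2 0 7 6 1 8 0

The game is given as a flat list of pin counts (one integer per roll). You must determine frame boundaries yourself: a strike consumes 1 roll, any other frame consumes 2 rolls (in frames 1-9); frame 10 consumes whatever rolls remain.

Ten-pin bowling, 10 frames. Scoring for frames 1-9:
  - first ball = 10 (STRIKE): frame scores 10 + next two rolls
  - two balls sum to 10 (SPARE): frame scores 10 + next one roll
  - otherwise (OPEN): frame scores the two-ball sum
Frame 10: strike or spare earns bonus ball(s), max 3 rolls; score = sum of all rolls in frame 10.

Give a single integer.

Answer: 85

Derivation:
Frame 1: SPARE (5+5=10). 10 + next roll (1) = 11. Cumulative: 11
Frame 2: SPARE (1+9=10). 10 + next roll (3) = 13. Cumulative: 24
Frame 3: OPEN (3+4=7). Cumulative: 31
Frame 4: STRIKE. 10 + next two rolls (0+3) = 13. Cumulative: 44
Frame 5: OPEN (0+3=3). Cumulative: 47
Frame 6: SPARE (9+1=10). 10 + next roll (2) = 12. Cumulative: 59
Frame 7: OPEN (2+2=4). Cumulative: 63
Frame 8: OPEN (0+7=7). Cumulative: 70
Frame 9: OPEN (6+1=7). Cumulative: 77
Frame 10: OPEN. Sum of all frame-10 rolls (8+0) = 8. Cumulative: 85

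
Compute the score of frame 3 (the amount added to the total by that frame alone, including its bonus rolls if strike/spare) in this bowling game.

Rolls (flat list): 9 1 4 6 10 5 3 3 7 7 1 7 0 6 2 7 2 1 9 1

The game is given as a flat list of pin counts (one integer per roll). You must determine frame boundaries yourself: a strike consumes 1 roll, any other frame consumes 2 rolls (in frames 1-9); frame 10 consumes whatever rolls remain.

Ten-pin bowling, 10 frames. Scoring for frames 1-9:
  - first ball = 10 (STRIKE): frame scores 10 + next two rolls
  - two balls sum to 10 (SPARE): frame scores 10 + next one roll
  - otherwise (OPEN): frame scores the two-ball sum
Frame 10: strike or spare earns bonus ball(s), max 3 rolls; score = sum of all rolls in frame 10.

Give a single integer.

Frame 1: SPARE (9+1=10). 10 + next roll (4) = 14. Cumulative: 14
Frame 2: SPARE (4+6=10). 10 + next roll (10) = 20. Cumulative: 34
Frame 3: STRIKE. 10 + next two rolls (5+3) = 18. Cumulative: 52
Frame 4: OPEN (5+3=8). Cumulative: 60
Frame 5: SPARE (3+7=10). 10 + next roll (7) = 17. Cumulative: 77

Answer: 18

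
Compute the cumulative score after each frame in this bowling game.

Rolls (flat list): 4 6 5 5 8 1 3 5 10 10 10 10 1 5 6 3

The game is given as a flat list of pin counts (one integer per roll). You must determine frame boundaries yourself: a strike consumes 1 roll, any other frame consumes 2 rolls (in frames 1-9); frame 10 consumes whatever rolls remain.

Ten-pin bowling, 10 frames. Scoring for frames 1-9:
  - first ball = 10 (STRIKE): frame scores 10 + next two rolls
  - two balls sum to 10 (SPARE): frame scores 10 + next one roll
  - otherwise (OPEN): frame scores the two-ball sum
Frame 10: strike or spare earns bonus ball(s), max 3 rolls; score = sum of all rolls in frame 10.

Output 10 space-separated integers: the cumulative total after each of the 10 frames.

Answer: 15 33 42 50 80 110 131 147 153 162

Derivation:
Frame 1: SPARE (4+6=10). 10 + next roll (5) = 15. Cumulative: 15
Frame 2: SPARE (5+5=10). 10 + next roll (8) = 18. Cumulative: 33
Frame 3: OPEN (8+1=9). Cumulative: 42
Frame 4: OPEN (3+5=8). Cumulative: 50
Frame 5: STRIKE. 10 + next two rolls (10+10) = 30. Cumulative: 80
Frame 6: STRIKE. 10 + next two rolls (10+10) = 30. Cumulative: 110
Frame 7: STRIKE. 10 + next two rolls (10+1) = 21. Cumulative: 131
Frame 8: STRIKE. 10 + next two rolls (1+5) = 16. Cumulative: 147
Frame 9: OPEN (1+5=6). Cumulative: 153
Frame 10: OPEN. Sum of all frame-10 rolls (6+3) = 9. Cumulative: 162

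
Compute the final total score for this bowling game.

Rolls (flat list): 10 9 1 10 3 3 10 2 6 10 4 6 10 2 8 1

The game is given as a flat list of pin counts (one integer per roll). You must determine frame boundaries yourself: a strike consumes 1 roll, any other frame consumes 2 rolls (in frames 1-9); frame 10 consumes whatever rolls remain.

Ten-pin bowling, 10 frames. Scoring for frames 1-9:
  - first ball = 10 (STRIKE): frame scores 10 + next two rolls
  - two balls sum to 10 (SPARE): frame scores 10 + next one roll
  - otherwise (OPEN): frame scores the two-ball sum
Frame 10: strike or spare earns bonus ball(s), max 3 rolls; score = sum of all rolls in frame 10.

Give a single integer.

Frame 1: STRIKE. 10 + next two rolls (9+1) = 20. Cumulative: 20
Frame 2: SPARE (9+1=10). 10 + next roll (10) = 20. Cumulative: 40
Frame 3: STRIKE. 10 + next two rolls (3+3) = 16. Cumulative: 56
Frame 4: OPEN (3+3=6). Cumulative: 62
Frame 5: STRIKE. 10 + next two rolls (2+6) = 18. Cumulative: 80
Frame 6: OPEN (2+6=8). Cumulative: 88
Frame 7: STRIKE. 10 + next two rolls (4+6) = 20. Cumulative: 108
Frame 8: SPARE (4+6=10). 10 + next roll (10) = 20. Cumulative: 128
Frame 9: STRIKE. 10 + next two rolls (2+8) = 20. Cumulative: 148
Frame 10: SPARE. Sum of all frame-10 rolls (2+8+1) = 11. Cumulative: 159

Answer: 159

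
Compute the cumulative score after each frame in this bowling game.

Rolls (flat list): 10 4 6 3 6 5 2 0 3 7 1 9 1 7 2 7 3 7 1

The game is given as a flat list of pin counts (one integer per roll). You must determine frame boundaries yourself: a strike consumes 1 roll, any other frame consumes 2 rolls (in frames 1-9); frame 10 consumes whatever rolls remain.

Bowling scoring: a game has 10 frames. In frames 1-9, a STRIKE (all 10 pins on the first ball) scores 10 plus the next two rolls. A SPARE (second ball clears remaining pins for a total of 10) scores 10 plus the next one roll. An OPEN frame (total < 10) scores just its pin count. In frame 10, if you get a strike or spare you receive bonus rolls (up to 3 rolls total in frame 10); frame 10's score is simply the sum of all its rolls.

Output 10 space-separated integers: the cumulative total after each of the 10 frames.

Answer: 20 33 42 49 52 60 77 86 103 111

Derivation:
Frame 1: STRIKE. 10 + next two rolls (4+6) = 20. Cumulative: 20
Frame 2: SPARE (4+6=10). 10 + next roll (3) = 13. Cumulative: 33
Frame 3: OPEN (3+6=9). Cumulative: 42
Frame 4: OPEN (5+2=7). Cumulative: 49
Frame 5: OPEN (0+3=3). Cumulative: 52
Frame 6: OPEN (7+1=8). Cumulative: 60
Frame 7: SPARE (9+1=10). 10 + next roll (7) = 17. Cumulative: 77
Frame 8: OPEN (7+2=9). Cumulative: 86
Frame 9: SPARE (7+3=10). 10 + next roll (7) = 17. Cumulative: 103
Frame 10: OPEN. Sum of all frame-10 rolls (7+1) = 8. Cumulative: 111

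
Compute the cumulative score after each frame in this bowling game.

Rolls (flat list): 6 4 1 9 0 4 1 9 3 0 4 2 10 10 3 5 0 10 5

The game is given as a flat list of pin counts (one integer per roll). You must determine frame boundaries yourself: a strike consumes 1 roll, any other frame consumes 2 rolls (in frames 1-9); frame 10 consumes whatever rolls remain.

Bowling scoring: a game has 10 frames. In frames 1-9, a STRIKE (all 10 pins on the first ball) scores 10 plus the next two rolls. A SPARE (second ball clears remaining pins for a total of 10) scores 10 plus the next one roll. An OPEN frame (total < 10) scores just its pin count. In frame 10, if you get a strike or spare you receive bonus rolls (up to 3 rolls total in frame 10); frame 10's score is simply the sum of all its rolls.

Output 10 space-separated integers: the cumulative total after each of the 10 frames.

Frame 1: SPARE (6+4=10). 10 + next roll (1) = 11. Cumulative: 11
Frame 2: SPARE (1+9=10). 10 + next roll (0) = 10. Cumulative: 21
Frame 3: OPEN (0+4=4). Cumulative: 25
Frame 4: SPARE (1+9=10). 10 + next roll (3) = 13. Cumulative: 38
Frame 5: OPEN (3+0=3). Cumulative: 41
Frame 6: OPEN (4+2=6). Cumulative: 47
Frame 7: STRIKE. 10 + next two rolls (10+3) = 23. Cumulative: 70
Frame 8: STRIKE. 10 + next two rolls (3+5) = 18. Cumulative: 88
Frame 9: OPEN (3+5=8). Cumulative: 96
Frame 10: SPARE. Sum of all frame-10 rolls (0+10+5) = 15. Cumulative: 111

Answer: 11 21 25 38 41 47 70 88 96 111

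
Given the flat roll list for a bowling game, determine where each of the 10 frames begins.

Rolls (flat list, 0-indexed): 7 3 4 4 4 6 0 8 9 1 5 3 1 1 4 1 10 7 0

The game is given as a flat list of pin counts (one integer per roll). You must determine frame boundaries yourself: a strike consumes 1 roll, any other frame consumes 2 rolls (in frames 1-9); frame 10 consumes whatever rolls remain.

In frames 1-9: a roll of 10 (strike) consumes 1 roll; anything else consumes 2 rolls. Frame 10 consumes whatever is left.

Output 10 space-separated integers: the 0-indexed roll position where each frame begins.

Frame 1 starts at roll index 0: rolls=7,3 (sum=10), consumes 2 rolls
Frame 2 starts at roll index 2: rolls=4,4 (sum=8), consumes 2 rolls
Frame 3 starts at roll index 4: rolls=4,6 (sum=10), consumes 2 rolls
Frame 4 starts at roll index 6: rolls=0,8 (sum=8), consumes 2 rolls
Frame 5 starts at roll index 8: rolls=9,1 (sum=10), consumes 2 rolls
Frame 6 starts at roll index 10: rolls=5,3 (sum=8), consumes 2 rolls
Frame 7 starts at roll index 12: rolls=1,1 (sum=2), consumes 2 rolls
Frame 8 starts at roll index 14: rolls=4,1 (sum=5), consumes 2 rolls
Frame 9 starts at roll index 16: roll=10 (strike), consumes 1 roll
Frame 10 starts at roll index 17: 2 remaining rolls

Answer: 0 2 4 6 8 10 12 14 16 17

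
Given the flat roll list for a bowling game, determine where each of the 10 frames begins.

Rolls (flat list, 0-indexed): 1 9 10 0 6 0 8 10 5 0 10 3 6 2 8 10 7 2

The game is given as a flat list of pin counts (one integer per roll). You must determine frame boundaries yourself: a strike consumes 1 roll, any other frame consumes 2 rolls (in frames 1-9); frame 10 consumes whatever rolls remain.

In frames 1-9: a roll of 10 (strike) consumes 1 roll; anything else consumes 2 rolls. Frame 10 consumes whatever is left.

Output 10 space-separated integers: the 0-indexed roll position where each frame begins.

Frame 1 starts at roll index 0: rolls=1,9 (sum=10), consumes 2 rolls
Frame 2 starts at roll index 2: roll=10 (strike), consumes 1 roll
Frame 3 starts at roll index 3: rolls=0,6 (sum=6), consumes 2 rolls
Frame 4 starts at roll index 5: rolls=0,8 (sum=8), consumes 2 rolls
Frame 5 starts at roll index 7: roll=10 (strike), consumes 1 roll
Frame 6 starts at roll index 8: rolls=5,0 (sum=5), consumes 2 rolls
Frame 7 starts at roll index 10: roll=10 (strike), consumes 1 roll
Frame 8 starts at roll index 11: rolls=3,6 (sum=9), consumes 2 rolls
Frame 9 starts at roll index 13: rolls=2,8 (sum=10), consumes 2 rolls
Frame 10 starts at roll index 15: 3 remaining rolls

Answer: 0 2 3 5 7 8 10 11 13 15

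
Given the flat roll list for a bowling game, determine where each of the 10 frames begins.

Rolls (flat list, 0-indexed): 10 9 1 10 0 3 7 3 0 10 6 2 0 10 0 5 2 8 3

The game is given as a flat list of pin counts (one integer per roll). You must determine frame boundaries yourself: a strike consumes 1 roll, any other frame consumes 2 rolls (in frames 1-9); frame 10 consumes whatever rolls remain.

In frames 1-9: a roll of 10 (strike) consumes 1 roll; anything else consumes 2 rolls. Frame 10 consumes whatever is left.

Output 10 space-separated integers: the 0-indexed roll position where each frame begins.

Answer: 0 1 3 4 6 8 10 12 14 16

Derivation:
Frame 1 starts at roll index 0: roll=10 (strike), consumes 1 roll
Frame 2 starts at roll index 1: rolls=9,1 (sum=10), consumes 2 rolls
Frame 3 starts at roll index 3: roll=10 (strike), consumes 1 roll
Frame 4 starts at roll index 4: rolls=0,3 (sum=3), consumes 2 rolls
Frame 5 starts at roll index 6: rolls=7,3 (sum=10), consumes 2 rolls
Frame 6 starts at roll index 8: rolls=0,10 (sum=10), consumes 2 rolls
Frame 7 starts at roll index 10: rolls=6,2 (sum=8), consumes 2 rolls
Frame 8 starts at roll index 12: rolls=0,10 (sum=10), consumes 2 rolls
Frame 9 starts at roll index 14: rolls=0,5 (sum=5), consumes 2 rolls
Frame 10 starts at roll index 16: 3 remaining rolls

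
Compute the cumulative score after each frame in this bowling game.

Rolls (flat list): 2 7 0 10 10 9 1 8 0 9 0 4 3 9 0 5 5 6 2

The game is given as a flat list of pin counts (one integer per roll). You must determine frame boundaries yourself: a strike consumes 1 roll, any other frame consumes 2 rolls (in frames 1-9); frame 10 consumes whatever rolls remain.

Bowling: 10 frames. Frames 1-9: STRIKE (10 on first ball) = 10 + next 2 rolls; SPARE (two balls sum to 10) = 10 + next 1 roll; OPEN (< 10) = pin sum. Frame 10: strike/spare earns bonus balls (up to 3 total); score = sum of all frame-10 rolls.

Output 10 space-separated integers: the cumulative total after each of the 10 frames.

Answer: 9 29 49 67 75 84 91 100 116 124

Derivation:
Frame 1: OPEN (2+7=9). Cumulative: 9
Frame 2: SPARE (0+10=10). 10 + next roll (10) = 20. Cumulative: 29
Frame 3: STRIKE. 10 + next two rolls (9+1) = 20. Cumulative: 49
Frame 4: SPARE (9+1=10). 10 + next roll (8) = 18. Cumulative: 67
Frame 5: OPEN (8+0=8). Cumulative: 75
Frame 6: OPEN (9+0=9). Cumulative: 84
Frame 7: OPEN (4+3=7). Cumulative: 91
Frame 8: OPEN (9+0=9). Cumulative: 100
Frame 9: SPARE (5+5=10). 10 + next roll (6) = 16. Cumulative: 116
Frame 10: OPEN. Sum of all frame-10 rolls (6+2) = 8. Cumulative: 124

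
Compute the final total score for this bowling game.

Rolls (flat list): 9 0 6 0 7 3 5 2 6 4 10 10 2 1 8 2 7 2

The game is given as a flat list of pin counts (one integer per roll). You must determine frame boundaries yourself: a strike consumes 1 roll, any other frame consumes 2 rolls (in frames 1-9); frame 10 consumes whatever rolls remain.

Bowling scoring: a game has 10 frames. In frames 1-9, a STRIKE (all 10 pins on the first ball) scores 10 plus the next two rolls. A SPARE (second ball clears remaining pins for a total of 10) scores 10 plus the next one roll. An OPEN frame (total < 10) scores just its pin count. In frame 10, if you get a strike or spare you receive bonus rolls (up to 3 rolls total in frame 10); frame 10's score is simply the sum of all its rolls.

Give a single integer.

Answer: 121

Derivation:
Frame 1: OPEN (9+0=9). Cumulative: 9
Frame 2: OPEN (6+0=6). Cumulative: 15
Frame 3: SPARE (7+3=10). 10 + next roll (5) = 15. Cumulative: 30
Frame 4: OPEN (5+2=7). Cumulative: 37
Frame 5: SPARE (6+4=10). 10 + next roll (10) = 20. Cumulative: 57
Frame 6: STRIKE. 10 + next two rolls (10+2) = 22. Cumulative: 79
Frame 7: STRIKE. 10 + next two rolls (2+1) = 13. Cumulative: 92
Frame 8: OPEN (2+1=3). Cumulative: 95
Frame 9: SPARE (8+2=10). 10 + next roll (7) = 17. Cumulative: 112
Frame 10: OPEN. Sum of all frame-10 rolls (7+2) = 9. Cumulative: 121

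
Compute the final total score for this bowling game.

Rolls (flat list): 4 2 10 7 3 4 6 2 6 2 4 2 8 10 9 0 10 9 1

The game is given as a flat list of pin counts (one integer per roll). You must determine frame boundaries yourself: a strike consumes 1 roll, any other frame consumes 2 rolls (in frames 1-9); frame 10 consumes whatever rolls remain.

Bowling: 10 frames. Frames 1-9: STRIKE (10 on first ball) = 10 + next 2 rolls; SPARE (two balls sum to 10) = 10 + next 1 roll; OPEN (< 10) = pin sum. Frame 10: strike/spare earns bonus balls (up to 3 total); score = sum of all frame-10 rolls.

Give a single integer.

Frame 1: OPEN (4+2=6). Cumulative: 6
Frame 2: STRIKE. 10 + next two rolls (7+3) = 20. Cumulative: 26
Frame 3: SPARE (7+3=10). 10 + next roll (4) = 14. Cumulative: 40
Frame 4: SPARE (4+6=10). 10 + next roll (2) = 12. Cumulative: 52
Frame 5: OPEN (2+6=8). Cumulative: 60
Frame 6: OPEN (2+4=6). Cumulative: 66
Frame 7: SPARE (2+8=10). 10 + next roll (10) = 20. Cumulative: 86
Frame 8: STRIKE. 10 + next two rolls (9+0) = 19. Cumulative: 105
Frame 9: OPEN (9+0=9). Cumulative: 114
Frame 10: STRIKE. Sum of all frame-10 rolls (10+9+1) = 20. Cumulative: 134

Answer: 134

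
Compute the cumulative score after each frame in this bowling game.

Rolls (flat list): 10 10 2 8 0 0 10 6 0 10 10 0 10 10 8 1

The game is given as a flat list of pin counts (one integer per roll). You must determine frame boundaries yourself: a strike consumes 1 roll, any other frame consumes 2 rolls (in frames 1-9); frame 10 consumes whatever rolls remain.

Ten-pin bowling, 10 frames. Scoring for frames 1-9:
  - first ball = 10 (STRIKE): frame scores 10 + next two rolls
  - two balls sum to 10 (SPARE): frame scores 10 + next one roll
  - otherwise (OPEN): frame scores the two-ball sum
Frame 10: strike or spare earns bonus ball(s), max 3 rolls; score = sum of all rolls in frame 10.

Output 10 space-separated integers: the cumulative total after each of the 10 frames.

Frame 1: STRIKE. 10 + next two rolls (10+2) = 22. Cumulative: 22
Frame 2: STRIKE. 10 + next two rolls (2+8) = 20. Cumulative: 42
Frame 3: SPARE (2+8=10). 10 + next roll (0) = 10. Cumulative: 52
Frame 4: OPEN (0+0=0). Cumulative: 52
Frame 5: STRIKE. 10 + next two rolls (6+0) = 16. Cumulative: 68
Frame 6: OPEN (6+0=6). Cumulative: 74
Frame 7: STRIKE. 10 + next two rolls (10+0) = 20. Cumulative: 94
Frame 8: STRIKE. 10 + next two rolls (0+10) = 20. Cumulative: 114
Frame 9: SPARE (0+10=10). 10 + next roll (10) = 20. Cumulative: 134
Frame 10: STRIKE. Sum of all frame-10 rolls (10+8+1) = 19. Cumulative: 153

Answer: 22 42 52 52 68 74 94 114 134 153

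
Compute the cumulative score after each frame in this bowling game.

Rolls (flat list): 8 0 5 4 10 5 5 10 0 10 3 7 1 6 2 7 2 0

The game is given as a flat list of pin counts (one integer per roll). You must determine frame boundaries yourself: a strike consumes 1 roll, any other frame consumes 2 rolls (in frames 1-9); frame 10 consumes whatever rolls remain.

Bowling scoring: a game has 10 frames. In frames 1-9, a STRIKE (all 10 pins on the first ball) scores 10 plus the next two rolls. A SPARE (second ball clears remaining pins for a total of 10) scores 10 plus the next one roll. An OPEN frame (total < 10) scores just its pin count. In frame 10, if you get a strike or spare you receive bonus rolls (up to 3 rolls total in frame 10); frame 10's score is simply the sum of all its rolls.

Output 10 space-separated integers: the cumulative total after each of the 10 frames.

Frame 1: OPEN (8+0=8). Cumulative: 8
Frame 2: OPEN (5+4=9). Cumulative: 17
Frame 3: STRIKE. 10 + next two rolls (5+5) = 20. Cumulative: 37
Frame 4: SPARE (5+5=10). 10 + next roll (10) = 20. Cumulative: 57
Frame 5: STRIKE. 10 + next two rolls (0+10) = 20. Cumulative: 77
Frame 6: SPARE (0+10=10). 10 + next roll (3) = 13. Cumulative: 90
Frame 7: SPARE (3+7=10). 10 + next roll (1) = 11. Cumulative: 101
Frame 8: OPEN (1+6=7). Cumulative: 108
Frame 9: OPEN (2+7=9). Cumulative: 117
Frame 10: OPEN. Sum of all frame-10 rolls (2+0) = 2. Cumulative: 119

Answer: 8 17 37 57 77 90 101 108 117 119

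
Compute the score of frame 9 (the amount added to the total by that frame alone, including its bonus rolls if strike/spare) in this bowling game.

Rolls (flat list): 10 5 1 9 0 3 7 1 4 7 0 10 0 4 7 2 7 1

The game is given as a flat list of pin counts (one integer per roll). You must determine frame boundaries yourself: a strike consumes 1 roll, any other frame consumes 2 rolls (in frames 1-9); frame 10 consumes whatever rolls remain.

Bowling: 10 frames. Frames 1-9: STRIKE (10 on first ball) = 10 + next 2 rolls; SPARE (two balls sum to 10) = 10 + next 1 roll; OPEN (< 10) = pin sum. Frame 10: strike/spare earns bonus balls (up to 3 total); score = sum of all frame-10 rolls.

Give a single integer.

Frame 1: STRIKE. 10 + next two rolls (5+1) = 16. Cumulative: 16
Frame 2: OPEN (5+1=6). Cumulative: 22
Frame 3: OPEN (9+0=9). Cumulative: 31
Frame 4: SPARE (3+7=10). 10 + next roll (1) = 11. Cumulative: 42
Frame 5: OPEN (1+4=5). Cumulative: 47
Frame 6: OPEN (7+0=7). Cumulative: 54
Frame 7: STRIKE. 10 + next two rolls (0+4) = 14. Cumulative: 68
Frame 8: OPEN (0+4=4). Cumulative: 72
Frame 9: OPEN (7+2=9). Cumulative: 81
Frame 10: OPEN. Sum of all frame-10 rolls (7+1) = 8. Cumulative: 89

Answer: 9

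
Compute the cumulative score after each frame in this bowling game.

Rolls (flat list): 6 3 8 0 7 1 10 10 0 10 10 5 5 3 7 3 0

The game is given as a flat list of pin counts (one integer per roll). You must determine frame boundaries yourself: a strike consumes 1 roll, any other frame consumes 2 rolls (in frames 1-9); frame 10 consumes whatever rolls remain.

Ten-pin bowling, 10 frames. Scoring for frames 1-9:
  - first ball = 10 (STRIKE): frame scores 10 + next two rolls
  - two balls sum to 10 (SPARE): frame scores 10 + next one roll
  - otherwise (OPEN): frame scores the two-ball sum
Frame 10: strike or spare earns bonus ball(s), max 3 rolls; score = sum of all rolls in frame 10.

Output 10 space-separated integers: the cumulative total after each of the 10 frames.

Frame 1: OPEN (6+3=9). Cumulative: 9
Frame 2: OPEN (8+0=8). Cumulative: 17
Frame 3: OPEN (7+1=8). Cumulative: 25
Frame 4: STRIKE. 10 + next two rolls (10+0) = 20. Cumulative: 45
Frame 5: STRIKE. 10 + next two rolls (0+10) = 20. Cumulative: 65
Frame 6: SPARE (0+10=10). 10 + next roll (10) = 20. Cumulative: 85
Frame 7: STRIKE. 10 + next two rolls (5+5) = 20. Cumulative: 105
Frame 8: SPARE (5+5=10). 10 + next roll (3) = 13. Cumulative: 118
Frame 9: SPARE (3+7=10). 10 + next roll (3) = 13. Cumulative: 131
Frame 10: OPEN. Sum of all frame-10 rolls (3+0) = 3. Cumulative: 134

Answer: 9 17 25 45 65 85 105 118 131 134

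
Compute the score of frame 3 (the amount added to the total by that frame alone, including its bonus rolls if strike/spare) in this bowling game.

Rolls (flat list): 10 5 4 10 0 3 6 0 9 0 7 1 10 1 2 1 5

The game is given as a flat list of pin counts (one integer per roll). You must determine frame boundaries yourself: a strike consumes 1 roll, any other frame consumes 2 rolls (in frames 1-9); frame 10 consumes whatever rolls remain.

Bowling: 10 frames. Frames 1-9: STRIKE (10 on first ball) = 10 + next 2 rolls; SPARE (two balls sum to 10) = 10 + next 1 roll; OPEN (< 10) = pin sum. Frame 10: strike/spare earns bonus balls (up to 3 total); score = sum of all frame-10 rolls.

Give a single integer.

Frame 1: STRIKE. 10 + next two rolls (5+4) = 19. Cumulative: 19
Frame 2: OPEN (5+4=9). Cumulative: 28
Frame 3: STRIKE. 10 + next two rolls (0+3) = 13. Cumulative: 41
Frame 4: OPEN (0+3=3). Cumulative: 44
Frame 5: OPEN (6+0=6). Cumulative: 50

Answer: 13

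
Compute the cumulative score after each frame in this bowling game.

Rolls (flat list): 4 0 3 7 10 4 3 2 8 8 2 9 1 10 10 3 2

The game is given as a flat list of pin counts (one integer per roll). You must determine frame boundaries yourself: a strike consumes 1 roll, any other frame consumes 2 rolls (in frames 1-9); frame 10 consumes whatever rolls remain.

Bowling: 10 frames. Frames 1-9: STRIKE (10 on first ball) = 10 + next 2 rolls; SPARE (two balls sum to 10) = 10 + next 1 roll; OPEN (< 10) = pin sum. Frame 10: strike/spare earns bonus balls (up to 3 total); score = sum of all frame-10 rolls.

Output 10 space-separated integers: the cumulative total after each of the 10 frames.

Answer: 4 24 41 48 66 85 105 128 143 148

Derivation:
Frame 1: OPEN (4+0=4). Cumulative: 4
Frame 2: SPARE (3+7=10). 10 + next roll (10) = 20. Cumulative: 24
Frame 3: STRIKE. 10 + next two rolls (4+3) = 17. Cumulative: 41
Frame 4: OPEN (4+3=7). Cumulative: 48
Frame 5: SPARE (2+8=10). 10 + next roll (8) = 18. Cumulative: 66
Frame 6: SPARE (8+2=10). 10 + next roll (9) = 19. Cumulative: 85
Frame 7: SPARE (9+1=10). 10 + next roll (10) = 20. Cumulative: 105
Frame 8: STRIKE. 10 + next two rolls (10+3) = 23. Cumulative: 128
Frame 9: STRIKE. 10 + next two rolls (3+2) = 15. Cumulative: 143
Frame 10: OPEN. Sum of all frame-10 rolls (3+2) = 5. Cumulative: 148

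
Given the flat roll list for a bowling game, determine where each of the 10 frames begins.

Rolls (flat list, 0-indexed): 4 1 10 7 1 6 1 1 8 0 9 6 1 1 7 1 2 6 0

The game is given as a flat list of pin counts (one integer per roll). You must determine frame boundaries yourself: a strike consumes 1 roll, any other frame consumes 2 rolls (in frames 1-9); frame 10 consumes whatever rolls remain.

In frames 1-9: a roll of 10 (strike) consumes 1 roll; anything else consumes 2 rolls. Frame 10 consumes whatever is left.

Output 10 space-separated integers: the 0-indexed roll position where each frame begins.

Answer: 0 2 3 5 7 9 11 13 15 17

Derivation:
Frame 1 starts at roll index 0: rolls=4,1 (sum=5), consumes 2 rolls
Frame 2 starts at roll index 2: roll=10 (strike), consumes 1 roll
Frame 3 starts at roll index 3: rolls=7,1 (sum=8), consumes 2 rolls
Frame 4 starts at roll index 5: rolls=6,1 (sum=7), consumes 2 rolls
Frame 5 starts at roll index 7: rolls=1,8 (sum=9), consumes 2 rolls
Frame 6 starts at roll index 9: rolls=0,9 (sum=9), consumes 2 rolls
Frame 7 starts at roll index 11: rolls=6,1 (sum=7), consumes 2 rolls
Frame 8 starts at roll index 13: rolls=1,7 (sum=8), consumes 2 rolls
Frame 9 starts at roll index 15: rolls=1,2 (sum=3), consumes 2 rolls
Frame 10 starts at roll index 17: 2 remaining rolls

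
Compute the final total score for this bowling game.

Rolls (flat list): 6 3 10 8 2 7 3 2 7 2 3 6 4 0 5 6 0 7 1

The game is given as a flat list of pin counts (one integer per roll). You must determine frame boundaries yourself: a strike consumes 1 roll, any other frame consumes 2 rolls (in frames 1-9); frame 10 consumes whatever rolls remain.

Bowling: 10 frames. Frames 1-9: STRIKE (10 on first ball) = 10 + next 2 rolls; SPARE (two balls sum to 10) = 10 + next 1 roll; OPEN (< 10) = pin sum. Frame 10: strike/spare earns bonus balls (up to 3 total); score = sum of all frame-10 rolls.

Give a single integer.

Answer: 101

Derivation:
Frame 1: OPEN (6+3=9). Cumulative: 9
Frame 2: STRIKE. 10 + next two rolls (8+2) = 20. Cumulative: 29
Frame 3: SPARE (8+2=10). 10 + next roll (7) = 17. Cumulative: 46
Frame 4: SPARE (7+3=10). 10 + next roll (2) = 12. Cumulative: 58
Frame 5: OPEN (2+7=9). Cumulative: 67
Frame 6: OPEN (2+3=5). Cumulative: 72
Frame 7: SPARE (6+4=10). 10 + next roll (0) = 10. Cumulative: 82
Frame 8: OPEN (0+5=5). Cumulative: 87
Frame 9: OPEN (6+0=6). Cumulative: 93
Frame 10: OPEN. Sum of all frame-10 rolls (7+1) = 8. Cumulative: 101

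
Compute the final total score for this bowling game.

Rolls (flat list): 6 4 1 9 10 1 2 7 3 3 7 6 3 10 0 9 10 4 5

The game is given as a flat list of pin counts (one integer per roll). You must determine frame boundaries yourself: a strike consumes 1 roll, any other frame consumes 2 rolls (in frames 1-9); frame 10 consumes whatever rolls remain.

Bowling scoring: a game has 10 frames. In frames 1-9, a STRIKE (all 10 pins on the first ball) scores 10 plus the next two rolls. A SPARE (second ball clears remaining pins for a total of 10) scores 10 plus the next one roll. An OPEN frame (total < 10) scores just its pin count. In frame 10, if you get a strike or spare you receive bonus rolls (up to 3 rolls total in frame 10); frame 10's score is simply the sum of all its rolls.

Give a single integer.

Frame 1: SPARE (6+4=10). 10 + next roll (1) = 11. Cumulative: 11
Frame 2: SPARE (1+9=10). 10 + next roll (10) = 20. Cumulative: 31
Frame 3: STRIKE. 10 + next two rolls (1+2) = 13. Cumulative: 44
Frame 4: OPEN (1+2=3). Cumulative: 47
Frame 5: SPARE (7+3=10). 10 + next roll (3) = 13. Cumulative: 60
Frame 6: SPARE (3+7=10). 10 + next roll (6) = 16. Cumulative: 76
Frame 7: OPEN (6+3=9). Cumulative: 85
Frame 8: STRIKE. 10 + next two rolls (0+9) = 19. Cumulative: 104
Frame 9: OPEN (0+9=9). Cumulative: 113
Frame 10: STRIKE. Sum of all frame-10 rolls (10+4+5) = 19. Cumulative: 132

Answer: 132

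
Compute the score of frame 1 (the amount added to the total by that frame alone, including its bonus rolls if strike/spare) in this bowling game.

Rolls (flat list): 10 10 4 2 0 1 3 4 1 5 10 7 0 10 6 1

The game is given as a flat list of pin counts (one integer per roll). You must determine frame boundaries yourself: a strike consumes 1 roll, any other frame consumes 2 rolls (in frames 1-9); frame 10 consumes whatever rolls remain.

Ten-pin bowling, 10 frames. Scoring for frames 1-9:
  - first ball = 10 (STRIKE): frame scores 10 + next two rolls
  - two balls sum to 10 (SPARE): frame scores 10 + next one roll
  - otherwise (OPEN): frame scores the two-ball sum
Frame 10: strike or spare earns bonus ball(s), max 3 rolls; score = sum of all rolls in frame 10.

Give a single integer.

Frame 1: STRIKE. 10 + next two rolls (10+4) = 24. Cumulative: 24
Frame 2: STRIKE. 10 + next two rolls (4+2) = 16. Cumulative: 40
Frame 3: OPEN (4+2=6). Cumulative: 46

Answer: 24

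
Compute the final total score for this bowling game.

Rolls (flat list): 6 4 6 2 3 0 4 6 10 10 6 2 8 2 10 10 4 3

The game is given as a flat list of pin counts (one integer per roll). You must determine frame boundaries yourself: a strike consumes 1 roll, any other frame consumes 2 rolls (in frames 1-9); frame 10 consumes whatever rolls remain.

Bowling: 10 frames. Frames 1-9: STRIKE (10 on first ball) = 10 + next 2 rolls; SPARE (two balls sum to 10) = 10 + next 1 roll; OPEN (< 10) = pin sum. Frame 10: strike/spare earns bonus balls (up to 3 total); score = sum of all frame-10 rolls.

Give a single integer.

Answer: 160

Derivation:
Frame 1: SPARE (6+4=10). 10 + next roll (6) = 16. Cumulative: 16
Frame 2: OPEN (6+2=8). Cumulative: 24
Frame 3: OPEN (3+0=3). Cumulative: 27
Frame 4: SPARE (4+6=10). 10 + next roll (10) = 20. Cumulative: 47
Frame 5: STRIKE. 10 + next two rolls (10+6) = 26. Cumulative: 73
Frame 6: STRIKE. 10 + next two rolls (6+2) = 18. Cumulative: 91
Frame 7: OPEN (6+2=8). Cumulative: 99
Frame 8: SPARE (8+2=10). 10 + next roll (10) = 20. Cumulative: 119
Frame 9: STRIKE. 10 + next two rolls (10+4) = 24. Cumulative: 143
Frame 10: STRIKE. Sum of all frame-10 rolls (10+4+3) = 17. Cumulative: 160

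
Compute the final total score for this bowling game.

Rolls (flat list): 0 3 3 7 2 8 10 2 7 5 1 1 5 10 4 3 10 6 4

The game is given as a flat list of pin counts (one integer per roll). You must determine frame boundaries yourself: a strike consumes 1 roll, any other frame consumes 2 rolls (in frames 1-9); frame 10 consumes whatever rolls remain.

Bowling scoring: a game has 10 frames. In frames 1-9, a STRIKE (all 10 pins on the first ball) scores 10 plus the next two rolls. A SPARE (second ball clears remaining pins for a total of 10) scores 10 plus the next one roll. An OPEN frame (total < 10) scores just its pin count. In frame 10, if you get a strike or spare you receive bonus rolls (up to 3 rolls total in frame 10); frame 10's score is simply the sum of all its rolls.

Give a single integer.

Frame 1: OPEN (0+3=3). Cumulative: 3
Frame 2: SPARE (3+7=10). 10 + next roll (2) = 12. Cumulative: 15
Frame 3: SPARE (2+8=10). 10 + next roll (10) = 20. Cumulative: 35
Frame 4: STRIKE. 10 + next two rolls (2+7) = 19. Cumulative: 54
Frame 5: OPEN (2+7=9). Cumulative: 63
Frame 6: OPEN (5+1=6). Cumulative: 69
Frame 7: OPEN (1+5=6). Cumulative: 75
Frame 8: STRIKE. 10 + next two rolls (4+3) = 17. Cumulative: 92
Frame 9: OPEN (4+3=7). Cumulative: 99
Frame 10: STRIKE. Sum of all frame-10 rolls (10+6+4) = 20. Cumulative: 119

Answer: 119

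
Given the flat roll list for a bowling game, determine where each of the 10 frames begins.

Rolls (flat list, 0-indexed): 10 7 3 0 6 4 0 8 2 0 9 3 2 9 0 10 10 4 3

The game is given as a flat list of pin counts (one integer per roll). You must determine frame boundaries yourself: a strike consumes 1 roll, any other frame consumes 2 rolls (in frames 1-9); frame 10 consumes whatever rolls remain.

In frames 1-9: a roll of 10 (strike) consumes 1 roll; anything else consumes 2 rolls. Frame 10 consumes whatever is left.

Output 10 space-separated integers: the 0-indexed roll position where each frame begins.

Answer: 0 1 3 5 7 9 11 13 15 16

Derivation:
Frame 1 starts at roll index 0: roll=10 (strike), consumes 1 roll
Frame 2 starts at roll index 1: rolls=7,3 (sum=10), consumes 2 rolls
Frame 3 starts at roll index 3: rolls=0,6 (sum=6), consumes 2 rolls
Frame 4 starts at roll index 5: rolls=4,0 (sum=4), consumes 2 rolls
Frame 5 starts at roll index 7: rolls=8,2 (sum=10), consumes 2 rolls
Frame 6 starts at roll index 9: rolls=0,9 (sum=9), consumes 2 rolls
Frame 7 starts at roll index 11: rolls=3,2 (sum=5), consumes 2 rolls
Frame 8 starts at roll index 13: rolls=9,0 (sum=9), consumes 2 rolls
Frame 9 starts at roll index 15: roll=10 (strike), consumes 1 roll
Frame 10 starts at roll index 16: 3 remaining rolls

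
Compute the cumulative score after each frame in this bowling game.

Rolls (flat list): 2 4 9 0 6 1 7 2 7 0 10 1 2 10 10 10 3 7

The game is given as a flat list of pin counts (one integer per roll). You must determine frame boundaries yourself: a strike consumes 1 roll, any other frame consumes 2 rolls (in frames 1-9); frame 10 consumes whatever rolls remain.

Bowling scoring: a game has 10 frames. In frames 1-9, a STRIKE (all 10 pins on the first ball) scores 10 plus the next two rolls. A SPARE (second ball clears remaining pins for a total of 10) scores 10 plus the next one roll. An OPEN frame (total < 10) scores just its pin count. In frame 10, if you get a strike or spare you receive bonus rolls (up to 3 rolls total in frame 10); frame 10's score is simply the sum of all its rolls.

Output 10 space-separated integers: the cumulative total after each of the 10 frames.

Frame 1: OPEN (2+4=6). Cumulative: 6
Frame 2: OPEN (9+0=9). Cumulative: 15
Frame 3: OPEN (6+1=7). Cumulative: 22
Frame 4: OPEN (7+2=9). Cumulative: 31
Frame 5: OPEN (7+0=7). Cumulative: 38
Frame 6: STRIKE. 10 + next two rolls (1+2) = 13. Cumulative: 51
Frame 7: OPEN (1+2=3). Cumulative: 54
Frame 8: STRIKE. 10 + next two rolls (10+10) = 30. Cumulative: 84
Frame 9: STRIKE. 10 + next two rolls (10+3) = 23. Cumulative: 107
Frame 10: STRIKE. Sum of all frame-10 rolls (10+3+7) = 20. Cumulative: 127

Answer: 6 15 22 31 38 51 54 84 107 127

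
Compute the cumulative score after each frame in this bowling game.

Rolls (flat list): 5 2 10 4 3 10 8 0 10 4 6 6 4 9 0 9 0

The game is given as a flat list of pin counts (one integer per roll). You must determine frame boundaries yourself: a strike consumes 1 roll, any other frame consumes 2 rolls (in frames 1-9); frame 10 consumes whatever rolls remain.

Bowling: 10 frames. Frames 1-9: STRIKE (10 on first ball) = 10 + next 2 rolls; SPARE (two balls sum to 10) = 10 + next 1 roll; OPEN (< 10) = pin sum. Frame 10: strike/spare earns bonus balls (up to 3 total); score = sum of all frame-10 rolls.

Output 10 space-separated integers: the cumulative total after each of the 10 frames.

Answer: 7 24 31 49 57 77 93 112 121 130

Derivation:
Frame 1: OPEN (5+2=7). Cumulative: 7
Frame 2: STRIKE. 10 + next two rolls (4+3) = 17. Cumulative: 24
Frame 3: OPEN (4+3=7). Cumulative: 31
Frame 4: STRIKE. 10 + next two rolls (8+0) = 18. Cumulative: 49
Frame 5: OPEN (8+0=8). Cumulative: 57
Frame 6: STRIKE. 10 + next two rolls (4+6) = 20. Cumulative: 77
Frame 7: SPARE (4+6=10). 10 + next roll (6) = 16. Cumulative: 93
Frame 8: SPARE (6+4=10). 10 + next roll (9) = 19. Cumulative: 112
Frame 9: OPEN (9+0=9). Cumulative: 121
Frame 10: OPEN. Sum of all frame-10 rolls (9+0) = 9. Cumulative: 130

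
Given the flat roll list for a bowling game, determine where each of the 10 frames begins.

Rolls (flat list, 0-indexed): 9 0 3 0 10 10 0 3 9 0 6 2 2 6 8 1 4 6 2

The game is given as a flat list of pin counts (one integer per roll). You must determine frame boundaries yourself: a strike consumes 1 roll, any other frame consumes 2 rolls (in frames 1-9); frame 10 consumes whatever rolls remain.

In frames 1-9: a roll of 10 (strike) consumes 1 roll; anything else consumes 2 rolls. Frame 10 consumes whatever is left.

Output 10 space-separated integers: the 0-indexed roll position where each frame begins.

Frame 1 starts at roll index 0: rolls=9,0 (sum=9), consumes 2 rolls
Frame 2 starts at roll index 2: rolls=3,0 (sum=3), consumes 2 rolls
Frame 3 starts at roll index 4: roll=10 (strike), consumes 1 roll
Frame 4 starts at roll index 5: roll=10 (strike), consumes 1 roll
Frame 5 starts at roll index 6: rolls=0,3 (sum=3), consumes 2 rolls
Frame 6 starts at roll index 8: rolls=9,0 (sum=9), consumes 2 rolls
Frame 7 starts at roll index 10: rolls=6,2 (sum=8), consumes 2 rolls
Frame 8 starts at roll index 12: rolls=2,6 (sum=8), consumes 2 rolls
Frame 9 starts at roll index 14: rolls=8,1 (sum=9), consumes 2 rolls
Frame 10 starts at roll index 16: 3 remaining rolls

Answer: 0 2 4 5 6 8 10 12 14 16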